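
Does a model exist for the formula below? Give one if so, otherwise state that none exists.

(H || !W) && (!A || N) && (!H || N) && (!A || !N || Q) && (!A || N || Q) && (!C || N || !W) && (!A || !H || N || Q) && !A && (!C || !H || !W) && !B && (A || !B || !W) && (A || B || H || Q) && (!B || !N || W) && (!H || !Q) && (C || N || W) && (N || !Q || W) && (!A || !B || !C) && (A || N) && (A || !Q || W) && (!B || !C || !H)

N=T, Q=F, A=F, B=F, H=T, C=F, W=T

Unit clause (!A) forces A = False.
Unit clause (!B) forces B = False.
In (A || N) only N is left, so N = True.
Try Q = True:
  (!H || !Q) forces H = False.
  (H || !W) forces W = False.
  clause (A || !Q || W) is falsified — backtrack.
So Q = False.
  then (A || B || H || Q) forces H = True.
Set C = False.
Set W = True.
All clauses satisfied.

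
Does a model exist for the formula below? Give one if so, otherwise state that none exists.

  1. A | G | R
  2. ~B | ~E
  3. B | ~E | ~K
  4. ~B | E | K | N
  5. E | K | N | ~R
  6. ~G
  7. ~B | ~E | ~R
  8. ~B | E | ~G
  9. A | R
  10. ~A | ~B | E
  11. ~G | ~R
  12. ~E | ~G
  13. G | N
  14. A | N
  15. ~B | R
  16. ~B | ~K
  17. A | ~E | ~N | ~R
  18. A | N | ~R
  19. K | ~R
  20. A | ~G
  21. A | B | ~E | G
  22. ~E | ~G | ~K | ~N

N: True, B: False, G: False, A: True, R: True, E: False, K: True

Unit clause (~G) forces G = False.
In (G | N) only N is left, so N = True.
Try B = True:
  (~B | ~E) forces E = False.
  (~A | ~B | E) forces A = False.
  (A | G | R) forces R = True.
  (~B | ~K) forces K = False.
  clause (K | ~R) is falsified — backtrack.
So B = False.
Set A = True.
Set R = True.
  then (K | ~R) forces K = True.
  then (B | ~E | ~K) forces E = False.
All clauses satisfied.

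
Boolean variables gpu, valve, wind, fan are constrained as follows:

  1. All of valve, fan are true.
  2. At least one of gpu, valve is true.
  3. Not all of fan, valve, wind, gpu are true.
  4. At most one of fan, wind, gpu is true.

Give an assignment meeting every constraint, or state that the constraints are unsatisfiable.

gpu: False; valve: True; wind: False; fan: True

  (1) {valve, fan}: all 2 true ✓
  (2) {gpu, valve}: 1 true — at least one ✓
  (3) {fan, valve, wind, gpu}: 2/4 true — not all ✓
  (4) {fan, wind, gpu}: 1 true — at most one ✓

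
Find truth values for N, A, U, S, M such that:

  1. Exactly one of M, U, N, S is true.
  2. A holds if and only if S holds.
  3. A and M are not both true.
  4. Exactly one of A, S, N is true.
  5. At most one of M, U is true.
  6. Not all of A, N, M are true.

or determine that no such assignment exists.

N=T, A=F, U=F, S=F, M=F

  (1) {M, U, N, S}: 1 true — exactly one ✓
  (2) A=F, S=F — same ✓
  (3) A=F, M=F — not both ✓
  (4) {A, S, N}: 1 true — exactly one ✓
  (5) {M, U}: 0 true — at most one ✓
  (6) {A, N, M}: 1/3 true — not all ✓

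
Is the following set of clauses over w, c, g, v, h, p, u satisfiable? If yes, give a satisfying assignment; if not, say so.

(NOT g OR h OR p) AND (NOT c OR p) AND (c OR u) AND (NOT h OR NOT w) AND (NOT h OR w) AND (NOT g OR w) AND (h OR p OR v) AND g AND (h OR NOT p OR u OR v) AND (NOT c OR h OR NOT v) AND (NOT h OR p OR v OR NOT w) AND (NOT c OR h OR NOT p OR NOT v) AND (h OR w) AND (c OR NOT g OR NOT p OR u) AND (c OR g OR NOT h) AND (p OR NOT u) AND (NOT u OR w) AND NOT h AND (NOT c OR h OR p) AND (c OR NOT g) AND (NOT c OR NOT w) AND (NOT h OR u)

No satisfying assignment exists.

Case g = True:
  (NOT g OR w) forces w = True.
  (NOT h OR NOT w) forces h = False.
  (NOT g OR h OR p) forces p = True.
  (c OR NOT g) forces c = True.
  Clause (NOT c OR NOT w) is falsified — contradiction.
Case g = False:
  Clause (g) is falsified — contradiction.
Both cases fail, so the formula is unsatisfiable.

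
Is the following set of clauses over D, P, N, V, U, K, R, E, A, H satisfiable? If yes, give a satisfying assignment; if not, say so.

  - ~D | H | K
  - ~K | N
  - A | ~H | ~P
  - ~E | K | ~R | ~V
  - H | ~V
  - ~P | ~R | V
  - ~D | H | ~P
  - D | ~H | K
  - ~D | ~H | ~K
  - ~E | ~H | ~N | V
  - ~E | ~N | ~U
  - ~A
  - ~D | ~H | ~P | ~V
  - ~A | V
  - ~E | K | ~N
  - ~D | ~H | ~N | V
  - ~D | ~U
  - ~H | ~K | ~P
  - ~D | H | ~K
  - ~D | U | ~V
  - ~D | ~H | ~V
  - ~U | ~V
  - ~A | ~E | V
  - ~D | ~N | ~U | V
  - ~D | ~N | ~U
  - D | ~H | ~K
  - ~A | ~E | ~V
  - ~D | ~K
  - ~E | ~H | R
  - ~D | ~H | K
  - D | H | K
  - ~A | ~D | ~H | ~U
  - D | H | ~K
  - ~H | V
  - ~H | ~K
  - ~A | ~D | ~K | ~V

Case K = True:
  (~K | N) forces N = True.
  (~A) forces A = False.
  (~D | ~K) forces D = False.
  (D | ~H | ~K) forces H = False.
  Clause (D | H | ~K) is falsified — contradiction.
Case K = False:
  (~A) forces A = False.
  If H = True:
    (A | ~H | ~P) forces P = False.
    (D | ~H | K) forces D = True.
    clause (~D | ~H | K) is falsified.
  If H = False:
    (~D | H | K) forces D = False.
    clause (D | H | K) is falsified.
  Every sub-case reaches a contradiction.
Both cases fail, so the formula is unsatisfiable.

No satisfying assignment exists.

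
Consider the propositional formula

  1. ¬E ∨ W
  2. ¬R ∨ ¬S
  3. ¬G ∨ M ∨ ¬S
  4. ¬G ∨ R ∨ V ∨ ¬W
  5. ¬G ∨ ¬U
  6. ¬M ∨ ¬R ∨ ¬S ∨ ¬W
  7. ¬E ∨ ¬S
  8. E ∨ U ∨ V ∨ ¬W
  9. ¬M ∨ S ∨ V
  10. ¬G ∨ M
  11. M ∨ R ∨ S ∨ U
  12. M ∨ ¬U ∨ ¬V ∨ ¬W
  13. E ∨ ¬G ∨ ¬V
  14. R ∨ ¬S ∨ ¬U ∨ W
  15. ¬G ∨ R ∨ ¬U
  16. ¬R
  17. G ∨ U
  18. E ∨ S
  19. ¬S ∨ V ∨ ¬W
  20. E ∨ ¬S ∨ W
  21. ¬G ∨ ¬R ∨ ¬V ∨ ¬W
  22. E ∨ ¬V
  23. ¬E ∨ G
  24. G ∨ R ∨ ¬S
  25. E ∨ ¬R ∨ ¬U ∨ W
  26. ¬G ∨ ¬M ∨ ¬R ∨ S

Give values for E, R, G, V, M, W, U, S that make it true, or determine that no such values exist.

E = True; R = False; G = True; V = True; M = True; W = True; U = False; S = False

Unit clause (¬R) forces R = False.
Try E = False:
  (E ∨ S) forces S = True.
  (E ∨ ¬S ∨ W) forces W = True.
  (¬S ∨ V ∨ ¬W) forces V = True.
  clause (E ∨ ¬V) is falsified — backtrack.
So E = True.
  then (¬E ∨ W) forces W = True.
  then (¬E ∨ ¬S) forces S = False.
  then (¬E ∨ G) forces G = True.
  then (¬G ∨ R ∨ V ∨ ¬W) forces V = True.
  then (¬G ∨ ¬U) forces U = False.
  then (¬G ∨ M) forces M = True.
All clauses satisfied.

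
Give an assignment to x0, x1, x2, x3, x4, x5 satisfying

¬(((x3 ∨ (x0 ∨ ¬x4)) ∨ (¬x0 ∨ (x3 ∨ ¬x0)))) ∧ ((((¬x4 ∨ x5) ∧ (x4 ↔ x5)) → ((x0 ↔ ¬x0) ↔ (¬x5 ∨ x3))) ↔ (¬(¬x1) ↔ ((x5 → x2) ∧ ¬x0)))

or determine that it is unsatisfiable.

The conjunct ¬(((x3 ∨ (x0 ∨ ¬x4)) ∨ (¬x0 ∨ (x3 ∨ ¬x0)))) is unsatisfiable on its own:
  x0=F, x3=F, x4=F: evaluates to False.
  x0=F, x3=F, x4=T: evaluates to False.
  x0=F, x3=T, x4=F: evaluates to False.
  x0=F, x3=T, x4=T: evaluates to False.
  x0=T, x3=F, x4=F: evaluates to False.
  x0=T, x3=F, x4=T: evaluates to False.
  x0=T, x3=T, x4=F: evaluates to False.
  x0=T, x3=T, x4=T: evaluates to False.
So the whole conjunction is unsatisfiable.

UNSATISFIABLE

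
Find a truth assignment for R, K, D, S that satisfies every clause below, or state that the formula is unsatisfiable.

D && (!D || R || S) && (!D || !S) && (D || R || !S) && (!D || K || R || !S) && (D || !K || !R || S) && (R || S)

Unit clause (D) forces D = True.
In (!D || !S) only !S is left, so S = False.
In (R || S) only R is left, so R = True.
Set K = False.
All clauses satisfied.

R = True, K = False, D = True, S = False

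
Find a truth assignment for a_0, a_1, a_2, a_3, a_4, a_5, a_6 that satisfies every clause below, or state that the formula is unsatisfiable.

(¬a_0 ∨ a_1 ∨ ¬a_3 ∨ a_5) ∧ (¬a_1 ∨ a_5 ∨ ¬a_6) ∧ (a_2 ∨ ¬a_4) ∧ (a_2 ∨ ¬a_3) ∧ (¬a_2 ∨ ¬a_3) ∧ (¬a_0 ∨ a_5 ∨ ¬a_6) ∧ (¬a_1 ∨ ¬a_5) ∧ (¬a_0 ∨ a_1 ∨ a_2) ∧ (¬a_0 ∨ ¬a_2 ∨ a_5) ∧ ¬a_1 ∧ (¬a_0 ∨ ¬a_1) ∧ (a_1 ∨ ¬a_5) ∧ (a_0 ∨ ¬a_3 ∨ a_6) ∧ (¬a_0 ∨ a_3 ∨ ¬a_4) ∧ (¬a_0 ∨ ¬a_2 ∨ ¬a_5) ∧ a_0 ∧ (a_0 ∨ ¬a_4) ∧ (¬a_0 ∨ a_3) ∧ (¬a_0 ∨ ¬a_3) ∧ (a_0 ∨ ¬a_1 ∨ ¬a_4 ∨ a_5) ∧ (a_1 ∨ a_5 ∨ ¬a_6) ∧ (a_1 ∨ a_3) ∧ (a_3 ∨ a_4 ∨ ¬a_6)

Unsatisfiable — no assignment works.

Case a_3 = True:
  (a_2 ∨ ¬a_3) forces a_2 = True.
  Clause (¬a_2 ∨ ¬a_3) is falsified — contradiction.
Case a_3 = False:
  (¬a_1) forces a_1 = False.
  Clause (a_1 ∨ a_3) is falsified — contradiction.
Both cases fail, so the formula is unsatisfiable.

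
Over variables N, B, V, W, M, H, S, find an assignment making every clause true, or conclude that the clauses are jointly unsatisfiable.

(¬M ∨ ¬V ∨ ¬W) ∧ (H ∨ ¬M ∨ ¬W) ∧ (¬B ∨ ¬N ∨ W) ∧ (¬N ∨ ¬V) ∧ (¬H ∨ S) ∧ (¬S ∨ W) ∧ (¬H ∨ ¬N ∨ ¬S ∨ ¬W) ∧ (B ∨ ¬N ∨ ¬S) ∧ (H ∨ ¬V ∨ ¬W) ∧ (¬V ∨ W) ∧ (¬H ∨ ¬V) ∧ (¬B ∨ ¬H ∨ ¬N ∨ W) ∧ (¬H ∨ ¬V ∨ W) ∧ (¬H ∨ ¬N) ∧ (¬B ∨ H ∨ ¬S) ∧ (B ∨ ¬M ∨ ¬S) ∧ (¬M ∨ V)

N = False; B = False; V = False; W = True; M = False; H = False; S = False

Set N = False.
Set B = False.
Set V = False.
  then (¬M ∨ V) forces M = False.
Set W = True.
Set H = False.
Set S = False.
All clauses satisfied.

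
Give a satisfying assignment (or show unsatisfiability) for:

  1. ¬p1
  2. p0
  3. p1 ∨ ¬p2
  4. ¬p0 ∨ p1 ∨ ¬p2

Unit clause (¬p1) forces p1 = False.
Unit clause (p0) forces p0 = True.
In (p1 ∨ ¬p2) only ¬p2 is left, so p2 = False.
Check each clause:
  (¬p1): ¬p1 holds.
  (p0): p0 holds.
  (p1 ∨ ¬p2): ¬p2 holds.
  (¬p0 ∨ p1 ∨ ¬p2): ¬p2 holds.
All clauses satisfied.

p0 = True, p1 = False, p2 = False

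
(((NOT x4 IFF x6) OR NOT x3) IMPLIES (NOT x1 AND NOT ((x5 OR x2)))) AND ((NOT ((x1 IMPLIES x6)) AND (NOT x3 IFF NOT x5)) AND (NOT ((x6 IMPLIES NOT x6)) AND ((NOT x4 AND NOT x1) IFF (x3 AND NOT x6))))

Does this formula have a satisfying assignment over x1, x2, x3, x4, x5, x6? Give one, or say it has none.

Case x6 = True: the conjunct NOT ((x1 IMPLIES x6)) becomes NOT ((x1 IMPLIES True)) = False.
Case x6 = False: the conjunct NOT ((x6 IMPLIES NOT x6)) becomes NOT ((False IMPLIES True)) = False.
Both cases fail — unsatisfiable.

The formula is unsatisfiable.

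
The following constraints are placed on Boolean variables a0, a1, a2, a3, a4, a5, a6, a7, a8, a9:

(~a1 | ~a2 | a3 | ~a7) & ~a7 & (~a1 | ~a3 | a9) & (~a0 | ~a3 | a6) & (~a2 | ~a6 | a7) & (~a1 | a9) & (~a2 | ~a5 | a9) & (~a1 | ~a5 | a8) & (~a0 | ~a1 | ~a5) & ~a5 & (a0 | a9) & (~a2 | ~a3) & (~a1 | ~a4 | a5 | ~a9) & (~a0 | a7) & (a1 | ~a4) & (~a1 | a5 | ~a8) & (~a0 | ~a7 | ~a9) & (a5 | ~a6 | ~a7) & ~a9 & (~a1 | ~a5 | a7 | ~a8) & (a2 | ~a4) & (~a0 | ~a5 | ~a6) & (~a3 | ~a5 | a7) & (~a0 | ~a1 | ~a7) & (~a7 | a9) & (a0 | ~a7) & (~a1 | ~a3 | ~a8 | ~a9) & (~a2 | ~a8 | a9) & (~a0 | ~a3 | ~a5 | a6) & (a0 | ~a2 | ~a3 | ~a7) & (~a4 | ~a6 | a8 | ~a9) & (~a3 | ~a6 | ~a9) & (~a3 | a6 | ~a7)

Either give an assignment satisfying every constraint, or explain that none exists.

Unsatisfiable

Case a5 = True:
  Clause (~a5) is falsified — contradiction.
Case a5 = False:
  (~a7) forces a7 = False.
  (~a0 | a7) forces a0 = False.
  (a0 | a9) forces a9 = True.
  Clause (~a9) is falsified — contradiction.
Both cases fail, so the formula is unsatisfiable.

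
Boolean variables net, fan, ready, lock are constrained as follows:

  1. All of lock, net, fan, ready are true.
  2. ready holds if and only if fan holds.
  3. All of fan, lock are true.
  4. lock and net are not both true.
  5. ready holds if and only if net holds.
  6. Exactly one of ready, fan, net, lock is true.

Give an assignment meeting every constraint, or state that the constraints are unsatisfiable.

The formula is unsatisfiable.

Case lock = True:
  (1) forces net = True.
  Constraint (4) is violated (lock=T, net=T) — contradiction.
Case lock = False:
  Constraint (1) is violated (lock=F) — contradiction.
Both cases fail — unsatisfiable.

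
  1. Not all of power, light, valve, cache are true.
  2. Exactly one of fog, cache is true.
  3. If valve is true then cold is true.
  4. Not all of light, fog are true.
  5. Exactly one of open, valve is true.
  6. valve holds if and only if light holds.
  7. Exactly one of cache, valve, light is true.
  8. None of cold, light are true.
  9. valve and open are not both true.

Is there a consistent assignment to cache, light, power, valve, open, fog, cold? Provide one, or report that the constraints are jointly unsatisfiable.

cache = True; light = False; power = True; valve = False; open = True; fog = False; cold = False

  (1) {power, light, valve, cache}: 2/4 true — not all ✓
  (2) {fog, cache}: 1 true — exactly one ✓
  (3) valve=F ⇒ cold: vacuous ✓
  (4) {light, fog}: 0/2 true — not all ✓
  (5) {open, valve}: 1 true — exactly one ✓
  (6) valve=F, light=F — same ✓
  (7) {cache, valve, light}: 1 true — exactly one ✓
  (8) {cold, light}: 0 true — none ✓
  (9) valve=F, open=T — not both ✓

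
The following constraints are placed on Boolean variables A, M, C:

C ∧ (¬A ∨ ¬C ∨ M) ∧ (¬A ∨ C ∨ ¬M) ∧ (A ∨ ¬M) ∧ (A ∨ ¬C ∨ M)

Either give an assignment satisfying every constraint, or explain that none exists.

Unit clause (C) forces C = True.
Try A = False:
  (A ∨ ¬M) forces M = False.
  clause (A ∨ ¬C ∨ M) is falsified — backtrack.
So A = True.
  then (¬A ∨ ¬C ∨ M) forces M = True.
Check each clause:
  (C): C holds.
  (¬A ∨ ¬C ∨ M): M holds.
  (¬A ∨ C ∨ ¬M): C holds.
  (A ∨ ¬M): A holds.
  (A ∨ ¬C ∨ M): A holds.
All clauses satisfied.

A=T; M=T; C=T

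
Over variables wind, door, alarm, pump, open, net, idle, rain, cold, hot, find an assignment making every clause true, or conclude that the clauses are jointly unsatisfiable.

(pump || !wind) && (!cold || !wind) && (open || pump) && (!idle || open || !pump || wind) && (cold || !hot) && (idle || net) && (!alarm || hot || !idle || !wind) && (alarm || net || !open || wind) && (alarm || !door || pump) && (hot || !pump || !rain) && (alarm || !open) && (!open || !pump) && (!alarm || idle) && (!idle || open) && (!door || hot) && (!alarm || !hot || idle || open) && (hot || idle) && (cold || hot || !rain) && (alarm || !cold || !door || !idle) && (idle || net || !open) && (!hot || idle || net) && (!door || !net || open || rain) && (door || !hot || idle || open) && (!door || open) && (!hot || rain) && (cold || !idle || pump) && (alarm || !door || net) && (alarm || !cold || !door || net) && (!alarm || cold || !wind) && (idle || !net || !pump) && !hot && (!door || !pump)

wind=F, door=F, alarm=T, pump=F, open=T, net=T, idle=T, rain=T, cold=T, hot=F

Unit clause (!hot) forces hot = False.
In (!door || hot) only !door is left, so door = False.
In (hot || idle) only idle is left, so idle = True.
In (!idle || open) only open is left, so open = True.
In (alarm || !open) only alarm is left, so alarm = True.
In (!open || !pump) only !pump is left, so pump = False.
In (cold || !idle || pump) only cold is left, so cold = True.
In (pump || !wind) only !wind is left, so wind = False.
Set net = True.
Set rain = True.
All clauses satisfied.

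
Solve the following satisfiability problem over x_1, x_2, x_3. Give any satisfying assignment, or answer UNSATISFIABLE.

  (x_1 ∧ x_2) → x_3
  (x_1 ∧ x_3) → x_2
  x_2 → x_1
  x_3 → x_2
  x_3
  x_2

x_1: True, x_2: True, x_3: True

Unit clause (x_2) forces x_2 = True.
Unit clause (x_3) forces x_3 = True.
In (x_1 ∨ ¬x_2) only x_1 is left, so x_1 = True.
All clauses satisfied.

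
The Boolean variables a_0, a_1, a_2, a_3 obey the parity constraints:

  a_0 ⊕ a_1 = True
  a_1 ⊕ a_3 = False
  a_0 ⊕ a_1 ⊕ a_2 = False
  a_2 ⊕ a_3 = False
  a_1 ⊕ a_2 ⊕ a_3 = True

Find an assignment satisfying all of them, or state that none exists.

a_0 = False, a_1 = True, a_2 = True, a_3 = True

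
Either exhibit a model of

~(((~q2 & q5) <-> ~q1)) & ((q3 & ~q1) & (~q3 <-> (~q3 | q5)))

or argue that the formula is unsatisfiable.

q1 = False, q2 = True, q3 = True, q5 = False

  ~(((~q2 & q5) <-> ~q1)) = True
    (~q2 & q5) <-> ~q1 = False
      ~q2 & q5 = False
        ~q2 = False
      ~q1 = True
  (q3 & ~q1) & (~q3 <-> (~q3 | q5)) = True
    q3 & ~q1 = True
      ~q1 = True
    ~q3 <-> (~q3 | q5) = True
      ~q3 = False
      ~q3 | q5 = False
        ~q3 = False
Both conjuncts True, so the formula holds.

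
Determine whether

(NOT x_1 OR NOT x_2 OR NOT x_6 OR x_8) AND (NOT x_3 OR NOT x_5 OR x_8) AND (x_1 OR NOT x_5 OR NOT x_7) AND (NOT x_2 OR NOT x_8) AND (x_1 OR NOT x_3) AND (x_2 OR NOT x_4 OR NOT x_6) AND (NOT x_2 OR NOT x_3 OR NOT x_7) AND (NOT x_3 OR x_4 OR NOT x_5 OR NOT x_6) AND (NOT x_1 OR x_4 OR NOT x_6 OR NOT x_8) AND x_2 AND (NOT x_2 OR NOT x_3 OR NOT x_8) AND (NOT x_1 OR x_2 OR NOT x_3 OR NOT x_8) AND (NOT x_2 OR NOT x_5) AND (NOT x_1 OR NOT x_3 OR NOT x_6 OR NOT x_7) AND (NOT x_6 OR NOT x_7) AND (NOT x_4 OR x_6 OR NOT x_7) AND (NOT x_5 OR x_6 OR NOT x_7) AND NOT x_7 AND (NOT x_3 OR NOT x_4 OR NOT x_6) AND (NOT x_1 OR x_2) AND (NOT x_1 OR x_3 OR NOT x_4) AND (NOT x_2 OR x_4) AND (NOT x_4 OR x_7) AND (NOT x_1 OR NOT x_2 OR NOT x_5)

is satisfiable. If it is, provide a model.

Unsatisfiable — no assignment works.

Case x_2 = True:
  (NOT x_2 OR NOT x_8) forces x_8 = False.
  (NOT x_2 OR NOT x_5) forces x_5 = False.
  (NOT x_7) forces x_7 = False.
  (NOT x_2 OR x_4) forces x_4 = True.
  Clause (NOT x_4 OR x_7) is falsified — contradiction.
Case x_2 = False:
  Clause (x_2) is falsified — contradiction.
Both cases fail, so the formula is unsatisfiable.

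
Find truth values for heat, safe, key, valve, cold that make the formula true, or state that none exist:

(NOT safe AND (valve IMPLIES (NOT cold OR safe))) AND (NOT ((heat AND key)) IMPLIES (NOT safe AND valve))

heat = True, safe = False, key = False, valve = True, cold = False

  NOT safe AND (valve IMPLIES (NOT cold OR safe)) = True
    NOT safe = True
    valve IMPLIES (NOT cold OR safe) = True
      NOT cold OR safe = True
        NOT cold = True
  NOT ((heat AND key)) IMPLIES (NOT safe AND valve) = True
    NOT ((heat AND key)) = True
      heat AND key = False
    NOT safe AND valve = True
      NOT safe = True
Both conjuncts True, so the formula holds.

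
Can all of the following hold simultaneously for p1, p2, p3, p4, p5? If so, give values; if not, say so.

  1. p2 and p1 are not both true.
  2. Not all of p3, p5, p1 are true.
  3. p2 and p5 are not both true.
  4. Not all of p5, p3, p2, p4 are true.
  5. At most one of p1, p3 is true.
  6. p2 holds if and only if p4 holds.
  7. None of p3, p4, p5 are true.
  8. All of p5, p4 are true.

Unsatisfiable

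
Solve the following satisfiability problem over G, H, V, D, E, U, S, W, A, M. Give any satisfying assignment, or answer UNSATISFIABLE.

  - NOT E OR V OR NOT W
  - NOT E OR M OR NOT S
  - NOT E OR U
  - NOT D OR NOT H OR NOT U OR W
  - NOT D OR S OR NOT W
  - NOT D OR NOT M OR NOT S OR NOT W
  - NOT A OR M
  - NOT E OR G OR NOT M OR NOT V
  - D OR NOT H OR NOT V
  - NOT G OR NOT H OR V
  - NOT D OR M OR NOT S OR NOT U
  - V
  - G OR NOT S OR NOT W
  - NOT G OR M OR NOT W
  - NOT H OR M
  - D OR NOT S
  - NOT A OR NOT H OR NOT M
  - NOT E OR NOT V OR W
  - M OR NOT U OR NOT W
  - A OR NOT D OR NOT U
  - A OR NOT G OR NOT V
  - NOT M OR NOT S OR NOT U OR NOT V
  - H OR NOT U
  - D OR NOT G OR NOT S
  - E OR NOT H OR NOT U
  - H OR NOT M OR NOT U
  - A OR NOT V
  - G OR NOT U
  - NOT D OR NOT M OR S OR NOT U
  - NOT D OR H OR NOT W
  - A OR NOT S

Unit clause (V) forces V = True.
In (A OR NOT V) only A is left, so A = True.
In (NOT A OR M) only M is left, so M = True.
In (NOT A OR NOT H OR NOT M) only NOT H is left, so H = False.
In (H OR NOT U) only NOT U is left, so U = False.
In (NOT E OR U) only NOT E is left, so E = False.
Set G = False.
Set D = False.
  then (D OR NOT S) forces S = False.
Set W = True.
All clauses satisfied.

G = False, H = False, V = True, D = False, E = False, U = False, S = False, W = True, A = True, M = True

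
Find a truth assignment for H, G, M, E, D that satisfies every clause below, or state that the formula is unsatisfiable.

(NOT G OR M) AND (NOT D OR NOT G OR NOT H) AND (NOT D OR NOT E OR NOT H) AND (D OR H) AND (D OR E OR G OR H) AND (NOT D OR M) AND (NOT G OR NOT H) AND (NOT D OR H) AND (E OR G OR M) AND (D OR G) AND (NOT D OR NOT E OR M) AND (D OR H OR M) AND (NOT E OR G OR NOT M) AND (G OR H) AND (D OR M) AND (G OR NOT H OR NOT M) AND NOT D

Unsatisfiable

Case D = True:
  Clause (NOT D) is falsified — contradiction.
Case D = False:
  (D OR H) forces H = True.
  (NOT G OR NOT H) forces G = False.
  Clause (D OR G) is falsified — contradiction.
Both cases fail, so the formula is unsatisfiable.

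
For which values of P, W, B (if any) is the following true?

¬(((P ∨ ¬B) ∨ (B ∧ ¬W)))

P = False, W = True, B = True

  ¬(((P ∨ ¬B) ∨ (B ∧ ¬W))) = True
    (P ∨ ¬B) ∨ (B ∧ ¬W) = False
      P ∨ ¬B = False
        ¬B = False
      B ∧ ¬W = False
        ¬W = False
The formula evaluates to True.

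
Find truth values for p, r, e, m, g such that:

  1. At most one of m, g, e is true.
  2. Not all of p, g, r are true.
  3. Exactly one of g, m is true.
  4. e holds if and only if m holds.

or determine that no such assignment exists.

p: False, r: False, e: False, m: False, g: True

  (1) {m, g, e}: 1 true — at most one ✓
  (2) {p, g, r}: 1/3 true — not all ✓
  (3) {g, m}: 1 true — exactly one ✓
  (4) e=F, m=F — same ✓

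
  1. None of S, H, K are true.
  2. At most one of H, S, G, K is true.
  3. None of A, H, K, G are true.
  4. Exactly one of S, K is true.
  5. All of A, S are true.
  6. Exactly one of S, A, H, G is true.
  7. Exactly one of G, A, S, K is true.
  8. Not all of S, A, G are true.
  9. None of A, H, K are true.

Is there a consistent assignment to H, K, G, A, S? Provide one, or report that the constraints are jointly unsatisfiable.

Case A = True:
  Constraint (3) is violated (A=T) — contradiction.
Case A = False:
  Constraint (5) is violated (A=F) — contradiction.
Both cases fail — unsatisfiable.

Unsatisfiable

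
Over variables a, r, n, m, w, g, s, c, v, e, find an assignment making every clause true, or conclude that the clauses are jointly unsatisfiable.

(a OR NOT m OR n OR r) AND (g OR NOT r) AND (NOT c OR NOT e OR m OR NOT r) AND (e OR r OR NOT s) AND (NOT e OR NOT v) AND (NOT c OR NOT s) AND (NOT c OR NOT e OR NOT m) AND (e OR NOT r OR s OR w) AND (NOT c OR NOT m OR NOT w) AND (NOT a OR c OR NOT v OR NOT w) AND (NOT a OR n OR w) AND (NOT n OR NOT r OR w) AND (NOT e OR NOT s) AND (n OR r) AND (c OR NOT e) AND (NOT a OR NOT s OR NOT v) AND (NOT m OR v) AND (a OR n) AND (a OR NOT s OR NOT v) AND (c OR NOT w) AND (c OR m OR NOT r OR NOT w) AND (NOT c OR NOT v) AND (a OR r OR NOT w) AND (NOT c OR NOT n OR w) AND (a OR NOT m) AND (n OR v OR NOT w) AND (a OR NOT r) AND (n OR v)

Set a = True.
Set r = False.
  then (n OR r) forces n = True.
Set m = False.
Set w = False.
  then (NOT c OR NOT n OR w) forces c = False.
  then (c OR NOT e) forces e = False.
  then (e OR r OR NOT s) forces s = False.
Set g = True.
Set v = False.
All clauses satisfied.

a = True, r = False, n = True, m = False, w = False, g = True, s = False, c = False, v = False, e = False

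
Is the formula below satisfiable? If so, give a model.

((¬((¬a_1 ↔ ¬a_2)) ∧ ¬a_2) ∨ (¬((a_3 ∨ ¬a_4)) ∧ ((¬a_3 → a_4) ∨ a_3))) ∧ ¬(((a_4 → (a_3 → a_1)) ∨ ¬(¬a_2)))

Unsatisfiable — no assignment works.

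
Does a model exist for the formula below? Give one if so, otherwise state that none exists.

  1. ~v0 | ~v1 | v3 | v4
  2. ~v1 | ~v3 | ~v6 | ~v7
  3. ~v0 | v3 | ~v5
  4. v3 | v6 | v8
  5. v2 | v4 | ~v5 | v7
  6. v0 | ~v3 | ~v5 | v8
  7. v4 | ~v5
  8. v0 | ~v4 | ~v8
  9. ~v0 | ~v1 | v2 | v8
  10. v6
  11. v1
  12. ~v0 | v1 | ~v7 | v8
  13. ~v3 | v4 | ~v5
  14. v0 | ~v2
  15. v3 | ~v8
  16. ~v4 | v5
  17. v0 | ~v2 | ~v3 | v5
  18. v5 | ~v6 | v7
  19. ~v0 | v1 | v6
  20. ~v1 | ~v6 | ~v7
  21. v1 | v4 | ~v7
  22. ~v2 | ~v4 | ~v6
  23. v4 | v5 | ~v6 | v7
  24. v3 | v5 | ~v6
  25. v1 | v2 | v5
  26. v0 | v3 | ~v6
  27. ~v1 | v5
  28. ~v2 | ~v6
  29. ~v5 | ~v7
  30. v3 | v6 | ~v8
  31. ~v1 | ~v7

v0 = True, v1 = True, v2 = False, v3 = True, v4 = True, v5 = True, v6 = True, v7 = False, v8 = True

Unit clause (v6) forces v6 = True.
Unit clause (v1) forces v1 = True.
In (~v1 | ~v6 | ~v7) only ~v7 is left, so v7 = False.
In (~v1 | v5) only v5 is left, so v5 = True.
In (~v2 | ~v6) only ~v2 is left, so v2 = False.
In (v2 | v4 | ~v5 | v7) only v4 is left, so v4 = True.
Try v0 = False:
  (v0 | ~v4 | ~v8) forces v8 = False.
  (v0 | ~v3 | ~v5 | v8) forces v3 = False.
  clause (v0 | v3 | ~v6) is falsified — backtrack.
So v0 = True.
  then (~v0 | v3 | ~v5) forces v3 = True.
  then (~v0 | ~v1 | v2 | v8) forces v8 = True.
All clauses satisfied.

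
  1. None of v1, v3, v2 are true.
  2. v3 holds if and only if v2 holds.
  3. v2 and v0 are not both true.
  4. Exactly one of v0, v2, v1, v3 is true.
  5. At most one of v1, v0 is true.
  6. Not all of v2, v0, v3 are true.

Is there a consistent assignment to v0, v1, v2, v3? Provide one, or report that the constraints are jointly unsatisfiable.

v0 = True, v1 = False, v2 = False, v3 = False

  (1) {v1, v3, v2}: 0 true — none ✓
  (2) v3=F, v2=F — same ✓
  (3) v2=F, v0=T — not both ✓
  (4) {v0, v2, v1, v3}: 1 true — exactly one ✓
  (5) {v1, v0}: 1 true — at most one ✓
  (6) {v2, v0, v3}: 1/3 true — not all ✓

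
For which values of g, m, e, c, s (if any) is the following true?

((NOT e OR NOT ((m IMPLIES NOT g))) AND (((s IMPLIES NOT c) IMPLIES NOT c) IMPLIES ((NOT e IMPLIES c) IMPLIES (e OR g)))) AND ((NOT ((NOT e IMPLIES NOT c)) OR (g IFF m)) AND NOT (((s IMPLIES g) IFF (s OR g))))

g = False, m = False, e = False, c = True, s = False

  (NOT e OR NOT ((m IMPLIES NOT g))) AND (((s IMPLIES NOT c) IMPLIES NOT c) IMPLIES ((NOT e IMPLIES c) IMPLIES (e OR g))) = True
    NOT e OR NOT ((m IMPLIES NOT g)) = True
      NOT e = True
      NOT ((m IMPLIES NOT g)) = False
        m IMPLIES NOT g = True
          NOT g = True
    ((s IMPLIES NOT c) IMPLIES NOT c) IMPLIES ((NOT e IMPLIES c) IMPLIES (e OR g)) = True
      (s IMPLIES NOT c) IMPLIES NOT c = False
        s IMPLIES NOT c = True
          NOT c = False
        NOT c = False
      (NOT e IMPLIES c) IMPLIES (e OR g) = False
        NOT e IMPLIES c = True
          NOT e = True
        e OR g = False
  (NOT ((NOT e IMPLIES NOT c)) OR (g IFF m)) AND NOT (((s IMPLIES g) IFF (s OR g))) = True
    NOT ((NOT e IMPLIES NOT c)) OR (g IFF m) = True
      NOT ((NOT e IMPLIES NOT c)) = True
        NOT e IMPLIES NOT c = False
          NOT e = True
          NOT c = False
      g IFF m = True
    NOT (((s IMPLIES g) IFF (s OR g))) = True
      (s IMPLIES g) IFF (s OR g) = False
        s IMPLIES g = True
        s OR g = False
Both conjuncts True, so the formula holds.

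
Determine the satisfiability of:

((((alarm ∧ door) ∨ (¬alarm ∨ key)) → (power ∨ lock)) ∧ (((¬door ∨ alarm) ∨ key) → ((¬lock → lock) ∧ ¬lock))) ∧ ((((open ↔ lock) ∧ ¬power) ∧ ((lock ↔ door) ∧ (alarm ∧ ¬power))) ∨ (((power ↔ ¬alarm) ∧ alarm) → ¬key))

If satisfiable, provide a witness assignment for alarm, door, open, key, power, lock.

alarm: False, door: True, open: True, key: False, power: True, lock: False

  (((alarm ∧ door) ∨ (¬alarm ∨ key)) → (power ∨ lock)) ∧ (((¬door ∨ alarm) ∨ key) → ((¬lock → lock) ∧ ¬lock)) = True
    ((alarm ∧ door) ∨ (¬alarm ∨ key)) → (power ∨ lock) = True
      (alarm ∧ door) ∨ (¬alarm ∨ key) = True
        alarm ∧ door = False
        ¬alarm ∨ key = True
          ¬alarm = True
      power ∨ lock = True
    ((¬door ∨ alarm) ∨ key) → ((¬lock → lock) ∧ ¬lock) = True
      (¬door ∨ alarm) ∨ key = False
        ¬door ∨ alarm = False
          ¬door = False
      (¬lock → lock) ∧ ¬lock = False
        ¬lock → lock = False
          ¬lock = True
        ¬lock = True
  (((open ↔ lock) ∧ ¬power) ∧ ((lock ↔ door) ∧ (alarm ∧ ¬power))) ∨ (((power ↔ ¬alarm) ∧ alarm) → ¬key) = True
    ((open ↔ lock) ∧ ¬power) ∧ ((lock ↔ door) ∧ (alarm ∧ ¬power)) = False
      (open ↔ lock) ∧ ¬power = False
        open ↔ lock = False
        ¬power = False
      (lock ↔ door) ∧ (alarm ∧ ¬power) = False
        lock ↔ door = False
        alarm ∧ ¬power = False
          ¬power = False
    ((power ↔ ¬alarm) ∧ alarm) → ¬key = True
      (power ↔ ¬alarm) ∧ alarm = False
        power ↔ ¬alarm = True
          ¬alarm = True
      ¬key = True
Both conjuncts True, so the formula holds.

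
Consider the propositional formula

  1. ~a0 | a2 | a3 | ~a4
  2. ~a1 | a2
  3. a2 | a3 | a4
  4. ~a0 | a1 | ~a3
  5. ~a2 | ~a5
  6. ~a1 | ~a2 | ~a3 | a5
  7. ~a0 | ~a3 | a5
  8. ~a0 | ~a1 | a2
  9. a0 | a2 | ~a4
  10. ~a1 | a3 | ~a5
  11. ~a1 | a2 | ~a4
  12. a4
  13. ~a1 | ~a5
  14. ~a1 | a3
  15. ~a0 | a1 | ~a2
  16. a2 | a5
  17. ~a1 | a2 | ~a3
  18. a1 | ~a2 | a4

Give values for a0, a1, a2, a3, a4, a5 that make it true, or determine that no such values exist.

Unit clause (a4) forces a4 = True.
Set a0 = False.
  then (a0 | a2 | ~a4) forces a2 = True.
  then (~a2 | ~a5) forces a5 = False.
Try a1 = True:
  (~a1 | ~a2 | ~a3 | a5) forces a3 = False.
  clause (~a1 | a3) is falsified — backtrack.
So a1 = False.
Set a3 = True.
All clauses satisfied.

a0 = False; a1 = False; a2 = True; a3 = True; a4 = True; a5 = False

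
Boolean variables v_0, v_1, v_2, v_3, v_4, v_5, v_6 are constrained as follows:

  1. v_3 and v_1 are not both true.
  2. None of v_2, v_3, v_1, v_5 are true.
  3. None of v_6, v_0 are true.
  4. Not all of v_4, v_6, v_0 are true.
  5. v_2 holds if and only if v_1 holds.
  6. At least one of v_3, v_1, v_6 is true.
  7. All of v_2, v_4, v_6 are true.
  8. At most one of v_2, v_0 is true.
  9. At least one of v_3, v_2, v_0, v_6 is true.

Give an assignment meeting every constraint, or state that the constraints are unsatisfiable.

Unsatisfiable — no assignment works.

Case v_2 = True:
  Constraint (2) is violated (v_2=T) — contradiction.
Case v_2 = False:
  Constraint (7) is violated (v_2=F) — contradiction.
Both cases fail — unsatisfiable.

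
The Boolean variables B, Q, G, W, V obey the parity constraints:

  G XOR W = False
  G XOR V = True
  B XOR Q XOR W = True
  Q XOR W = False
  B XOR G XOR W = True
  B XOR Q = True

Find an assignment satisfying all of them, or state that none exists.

B=T, Q=F, G=F, W=F, V=T

G XOR W = F XOR F = False ✓
G XOR V = F XOR T = True ✓
B XOR Q XOR W = T XOR F XOR F = True ✓
Q XOR W = F XOR F = False ✓
B XOR G XOR W = T XOR F XOR F = True ✓
B XOR Q = T XOR F = True ✓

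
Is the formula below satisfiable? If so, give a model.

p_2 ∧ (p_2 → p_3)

p_2: True; p_3: True

  p_2 → p_3 = True
Both conjuncts True, so the formula holds.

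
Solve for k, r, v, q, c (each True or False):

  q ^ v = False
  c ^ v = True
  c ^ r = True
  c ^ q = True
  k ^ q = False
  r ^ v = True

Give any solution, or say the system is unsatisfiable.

Adding constraints 2, 3, 6 mod 2: every variable appears an even number of times on the left, so the left side is 0.
But the right sides sum to 1 (mod 2). 0 ≠ 1 — the system is inconsistent.

UNSATISFIABLE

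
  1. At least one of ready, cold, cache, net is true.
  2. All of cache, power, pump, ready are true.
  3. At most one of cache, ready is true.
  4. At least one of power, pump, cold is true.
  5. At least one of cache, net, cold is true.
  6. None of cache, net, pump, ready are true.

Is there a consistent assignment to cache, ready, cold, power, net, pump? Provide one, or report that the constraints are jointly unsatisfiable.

Case cache = True:
  Constraint (6) is violated (cache=T) — contradiction.
Case cache = False:
  Constraint (2) is violated (cache=F) — contradiction.
Both cases fail — unsatisfiable.

Unsatisfiable — no assignment works.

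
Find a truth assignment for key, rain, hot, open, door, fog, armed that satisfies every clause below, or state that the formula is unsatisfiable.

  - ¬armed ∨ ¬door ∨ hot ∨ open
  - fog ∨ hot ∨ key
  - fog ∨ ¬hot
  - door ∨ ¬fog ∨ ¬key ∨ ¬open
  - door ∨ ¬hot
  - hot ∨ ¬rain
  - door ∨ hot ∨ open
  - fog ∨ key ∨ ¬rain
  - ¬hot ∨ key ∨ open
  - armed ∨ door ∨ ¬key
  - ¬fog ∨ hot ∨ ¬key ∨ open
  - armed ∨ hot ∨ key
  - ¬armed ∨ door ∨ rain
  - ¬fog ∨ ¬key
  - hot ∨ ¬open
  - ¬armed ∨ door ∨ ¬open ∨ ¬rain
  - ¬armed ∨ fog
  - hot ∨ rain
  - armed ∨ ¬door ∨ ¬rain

Try key = True:
  (¬fog ∨ ¬key) forces fog = False.
  (fog ∨ ¬hot) forces hot = False.
  (hot ∨ ¬rain) forces rain = False.
  clause (hot ∨ rain) is falsified — backtrack.
So key = False.
Set rain = True.
  then (hot ∨ ¬rain) forces hot = True.
  then (fog ∨ key ∨ ¬rain) forces fog = True.
  then (¬hot ∨ key ∨ open) forces open = True.
  then (door ∨ ¬hot) forces door = True.
  then (armed ∨ ¬door ∨ ¬rain) forces armed = True.
All clauses satisfied.

key: False, rain: True, hot: True, open: True, door: True, fog: True, armed: True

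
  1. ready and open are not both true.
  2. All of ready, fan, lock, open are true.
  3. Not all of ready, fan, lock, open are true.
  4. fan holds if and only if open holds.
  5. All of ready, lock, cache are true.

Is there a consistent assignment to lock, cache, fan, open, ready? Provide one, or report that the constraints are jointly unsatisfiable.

UNSATISFIABLE

Case open = True:
  (1) with open=T forces ready = False.
  Constraint (2) is violated (ready=F) — contradiction.
Case open = False:
  Constraint (2) is violated (open=F) — contradiction.
Both cases fail — unsatisfiable.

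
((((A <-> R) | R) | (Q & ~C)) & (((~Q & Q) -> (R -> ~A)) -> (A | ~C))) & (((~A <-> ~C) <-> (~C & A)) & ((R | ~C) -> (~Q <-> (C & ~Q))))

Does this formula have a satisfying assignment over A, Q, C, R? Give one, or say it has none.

Case C = True: the formula simplifies to (((A <-> R) | R) & (((~Q & Q) -> (R -> ~A)) -> A)) & (~A & (R -> (~Q <-> ~Q))).
  A = True: the conjunct ~A is False.
  A = False: the conjunct ((~Q & Q) -> (R -> ~A)) -> A becomes ((~Q & Q) -> True) -> False = False.
Case C = False: the formula simplifies to (((A <-> R) | R) | Q) & ((~A <-> A) & Q).
  A = True: the conjunct ~A <-> A becomes ~True <-> True = False.
  A = False: the conjunct ~A <-> A becomes ~False <-> False = False.
Both cases fail — unsatisfiable.

Unsatisfiable — no assignment works.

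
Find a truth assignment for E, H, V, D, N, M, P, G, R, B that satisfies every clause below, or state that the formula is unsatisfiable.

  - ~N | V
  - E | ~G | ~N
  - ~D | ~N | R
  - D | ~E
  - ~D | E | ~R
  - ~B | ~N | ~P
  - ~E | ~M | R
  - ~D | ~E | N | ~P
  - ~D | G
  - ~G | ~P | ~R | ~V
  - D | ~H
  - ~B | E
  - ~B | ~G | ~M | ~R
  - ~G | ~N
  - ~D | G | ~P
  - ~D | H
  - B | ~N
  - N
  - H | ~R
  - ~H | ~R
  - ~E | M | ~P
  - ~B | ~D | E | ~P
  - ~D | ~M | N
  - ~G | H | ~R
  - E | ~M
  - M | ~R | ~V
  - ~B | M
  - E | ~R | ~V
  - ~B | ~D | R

UNSATISFIABLE

Case E = True:
  (D | ~E) forces D = True.
  (~D | G) forces G = True.
  (~G | ~N) forces N = False.
  Clause (N) is falsified — contradiction.
Case E = False:
  (~B | E) forces B = False.
  (B | ~N) forces N = False.
  Clause (N) is falsified — contradiction.
Both cases fail, so the formula is unsatisfiable.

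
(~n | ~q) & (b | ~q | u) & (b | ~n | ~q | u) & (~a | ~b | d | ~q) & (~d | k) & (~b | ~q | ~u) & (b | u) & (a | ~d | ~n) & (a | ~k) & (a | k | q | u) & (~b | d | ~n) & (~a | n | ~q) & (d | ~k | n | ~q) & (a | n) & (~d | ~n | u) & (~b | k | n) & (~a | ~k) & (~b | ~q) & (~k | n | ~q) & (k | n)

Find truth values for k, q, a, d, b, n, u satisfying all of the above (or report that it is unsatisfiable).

Try k = True:
  (a | ~k) forces a = True.
  clause (~a | ~k) is falsified — backtrack.
So k = False.
  then (~d | k) forces d = False.
  then (k | n) forces n = True.
  then (~n | ~q) forces q = False.
  then (~b | d | ~n) forces b = False.
  then (b | u) forces u = True.
Set a = False.
All clauses satisfied.

k = False, q = False, a = False, d = False, b = False, n = True, u = True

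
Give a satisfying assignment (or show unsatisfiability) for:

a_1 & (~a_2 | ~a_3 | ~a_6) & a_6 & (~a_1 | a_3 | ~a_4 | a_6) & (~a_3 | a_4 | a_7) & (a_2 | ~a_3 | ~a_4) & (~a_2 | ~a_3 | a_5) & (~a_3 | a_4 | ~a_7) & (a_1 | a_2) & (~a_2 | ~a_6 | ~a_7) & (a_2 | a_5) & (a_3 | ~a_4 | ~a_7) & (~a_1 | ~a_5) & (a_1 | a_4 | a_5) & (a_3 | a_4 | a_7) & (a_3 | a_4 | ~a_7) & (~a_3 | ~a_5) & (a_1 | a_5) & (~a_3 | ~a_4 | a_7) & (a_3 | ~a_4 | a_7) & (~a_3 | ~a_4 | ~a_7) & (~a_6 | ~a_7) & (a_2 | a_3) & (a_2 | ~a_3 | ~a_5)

Unsatisfiable

Case a_1 = True:
  (a_6) forces a_6 = True.
  (~a_1 | ~a_5) forces a_5 = False.
  (a_2 | a_5) forces a_2 = True.
  (~a_2 | ~a_3 | ~a_6) forces a_3 = False.
  (~a_2 | ~a_6 | ~a_7) forces a_7 = False.
  (a_3 | a_4 | a_7) forces a_4 = True.
  Clause (a_3 | ~a_4 | a_7) is falsified — contradiction.
Case a_1 = False:
  Clause (a_1) is falsified — contradiction.
Both cases fail, so the formula is unsatisfiable.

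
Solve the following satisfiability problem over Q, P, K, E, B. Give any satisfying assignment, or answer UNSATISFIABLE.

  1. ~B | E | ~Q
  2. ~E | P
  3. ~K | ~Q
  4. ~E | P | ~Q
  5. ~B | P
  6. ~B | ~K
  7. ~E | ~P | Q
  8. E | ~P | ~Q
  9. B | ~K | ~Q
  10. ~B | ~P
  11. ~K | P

Set Q = True.
  then (~K | ~Q) forces K = False.
Set P = True.
  then (E | ~P | ~Q) forces E = True.
  then (~B | ~P) forces B = False.
All clauses satisfied.

Q = True; P = True; K = False; E = True; B = False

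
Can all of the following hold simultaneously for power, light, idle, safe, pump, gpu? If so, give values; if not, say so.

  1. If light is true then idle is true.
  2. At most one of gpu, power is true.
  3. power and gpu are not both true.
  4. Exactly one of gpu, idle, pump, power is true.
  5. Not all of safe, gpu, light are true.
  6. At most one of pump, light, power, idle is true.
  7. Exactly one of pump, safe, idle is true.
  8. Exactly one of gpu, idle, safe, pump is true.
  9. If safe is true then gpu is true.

power=F; light=F; idle=T; safe=F; pump=F; gpu=F

  (1) light=F ⇒ idle: vacuous ✓
  (2) {gpu, power}: 0 true — at most one ✓
  (3) power=F, gpu=F — not both ✓
  (4) {gpu, idle, pump, power}: 1 true — exactly one ✓
  (5) {safe, gpu, light}: 0/3 true — not all ✓
  (6) {pump, light, power, idle}: 1 true — at most one ✓
  (7) {pump, safe, idle}: 1 true — exactly one ✓
  (8) {gpu, idle, safe, pump}: 1 true — exactly one ✓
  (9) safe=F ⇒ gpu: vacuous ✓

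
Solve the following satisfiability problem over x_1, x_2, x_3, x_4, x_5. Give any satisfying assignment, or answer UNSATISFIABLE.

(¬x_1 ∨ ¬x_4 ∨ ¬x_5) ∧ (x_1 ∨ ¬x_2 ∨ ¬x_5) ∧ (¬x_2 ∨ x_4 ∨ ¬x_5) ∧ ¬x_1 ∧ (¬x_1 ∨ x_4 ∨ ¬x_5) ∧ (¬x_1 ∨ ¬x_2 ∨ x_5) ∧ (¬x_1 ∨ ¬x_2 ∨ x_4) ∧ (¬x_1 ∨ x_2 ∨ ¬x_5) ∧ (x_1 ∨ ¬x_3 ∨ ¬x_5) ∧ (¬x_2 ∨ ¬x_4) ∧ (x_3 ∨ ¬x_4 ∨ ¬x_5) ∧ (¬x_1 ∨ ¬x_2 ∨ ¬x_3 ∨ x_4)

x_1 = False, x_2 = False, x_3 = False, x_4 = False, x_5 = True

Unit clause (¬x_1) forces x_1 = False.
Set x_2 = False.
Set x_3 = False.
Set x_4 = False.
Set x_5 = True.
All clauses satisfied.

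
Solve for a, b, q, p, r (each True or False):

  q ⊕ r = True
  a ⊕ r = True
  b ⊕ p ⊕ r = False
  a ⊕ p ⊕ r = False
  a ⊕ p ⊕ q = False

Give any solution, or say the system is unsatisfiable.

Adding constraints 1, 4, 5 mod 2: every variable appears an even number of times on the left, so the left side is 0.
But the right sides sum to 1 (mod 2). 0 ≠ 1 — the system is inconsistent.

UNSATISFIABLE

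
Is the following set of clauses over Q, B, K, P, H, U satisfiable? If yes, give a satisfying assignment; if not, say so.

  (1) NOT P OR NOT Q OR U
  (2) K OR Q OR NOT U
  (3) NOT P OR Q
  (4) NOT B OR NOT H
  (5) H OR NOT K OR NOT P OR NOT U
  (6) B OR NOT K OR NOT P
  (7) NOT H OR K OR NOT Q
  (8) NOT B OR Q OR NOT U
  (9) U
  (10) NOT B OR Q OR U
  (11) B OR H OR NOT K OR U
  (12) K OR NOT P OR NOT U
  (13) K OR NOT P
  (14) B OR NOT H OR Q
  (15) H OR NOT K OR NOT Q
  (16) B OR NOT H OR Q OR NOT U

Unit clause (U) forces U = True.
Set Q = True.
Set B = True.
  then (NOT B OR NOT H) forces H = False.
  then (H OR NOT K OR NOT Q) forces K = False.
  then (K OR NOT P OR NOT U) forces P = False.
All clauses satisfied.

Q = True, B = True, K = False, P = False, H = False, U = True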